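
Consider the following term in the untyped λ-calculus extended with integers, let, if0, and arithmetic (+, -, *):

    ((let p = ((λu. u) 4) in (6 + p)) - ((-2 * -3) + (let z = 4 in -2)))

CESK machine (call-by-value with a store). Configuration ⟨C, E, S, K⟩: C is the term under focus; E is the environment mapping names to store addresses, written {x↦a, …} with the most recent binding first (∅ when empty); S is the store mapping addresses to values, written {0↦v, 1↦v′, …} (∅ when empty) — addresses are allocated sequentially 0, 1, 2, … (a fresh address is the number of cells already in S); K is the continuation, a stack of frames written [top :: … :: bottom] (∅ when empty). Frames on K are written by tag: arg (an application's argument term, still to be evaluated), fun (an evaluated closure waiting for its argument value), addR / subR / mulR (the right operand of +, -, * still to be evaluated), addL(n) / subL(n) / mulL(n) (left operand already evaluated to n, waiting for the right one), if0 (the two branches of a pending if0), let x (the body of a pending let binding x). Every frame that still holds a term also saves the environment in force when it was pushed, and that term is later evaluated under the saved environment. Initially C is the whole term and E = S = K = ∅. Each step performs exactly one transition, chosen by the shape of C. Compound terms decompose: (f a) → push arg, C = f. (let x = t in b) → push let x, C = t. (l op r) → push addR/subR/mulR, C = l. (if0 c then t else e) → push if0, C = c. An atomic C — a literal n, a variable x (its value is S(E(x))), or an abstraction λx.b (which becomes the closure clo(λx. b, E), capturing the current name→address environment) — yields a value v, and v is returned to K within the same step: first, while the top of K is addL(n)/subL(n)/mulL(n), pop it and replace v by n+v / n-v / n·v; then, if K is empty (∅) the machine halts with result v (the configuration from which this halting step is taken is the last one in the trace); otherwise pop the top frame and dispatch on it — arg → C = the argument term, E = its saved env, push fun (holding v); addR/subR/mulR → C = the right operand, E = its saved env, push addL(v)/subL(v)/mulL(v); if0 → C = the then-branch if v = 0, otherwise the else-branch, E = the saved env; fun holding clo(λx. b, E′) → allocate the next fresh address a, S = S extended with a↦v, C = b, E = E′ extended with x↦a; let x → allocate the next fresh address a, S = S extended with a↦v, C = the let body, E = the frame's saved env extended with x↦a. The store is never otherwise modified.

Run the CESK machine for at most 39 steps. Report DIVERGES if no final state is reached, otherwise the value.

step 0: ⟨C=((let p = ((λu. u) 4) in (6 + p)) - ((-2 * -3) + (let z = 4 in -2))); E=∅; S=∅; K=∅⟩
step 1: ⟨C=(let p = ((λu. u) 4) in (6 + p)); E=∅; S=∅; K=[subR]⟩
step 2: ⟨C=((λu. u) 4); E=∅; S=∅; K=[let p :: subR]⟩
step 3: ⟨C=(λu. u); E=∅; S=∅; K=[arg :: let p :: subR]⟩
step 4: ⟨C=4; E=∅; S=∅; K=[fun :: let p :: subR]⟩
step 5: ⟨C=u; E={u↦0}; S={0↦4}; K=[let p :: subR]⟩
step 6: ⟨C=(6 + p); E={p↦1}; S={0↦4, 1↦4}; K=[subR]⟩
step 7: ⟨C=6; E={p↦1}; S={0↦4, 1↦4}; K=[addR :: subR]⟩
step 8: ⟨C=p; E={p↦1}; S={0↦4, 1↦4}; K=[addL(6) :: subR]⟩
step 9: ⟨C=((-2 * -3) + (let z = 4 in -2)); E=∅; S={0↦4, 1↦4}; K=[subL(10)]⟩
step 10: ⟨C=(-2 * -3); E=∅; S={0↦4, 1↦4}; K=[addR :: subL(10)]⟩
step 11: ⟨C=-2; E=∅; S={0↦4, 1↦4}; K=[mulR :: addR :: subL(10)]⟩
step 12: ⟨C=-3; E=∅; S={0↦4, 1↦4}; K=[mulL(-2) :: addR :: subL(10)]⟩
step 13: ⟨C=(let z = 4 in -2); E=∅; S={0↦4, 1↦4}; K=[addL(6) :: subL(10)]⟩
step 14: ⟨C=4; E=∅; S={0↦4, 1↦4}; K=[let z :: addL(6) :: subL(10)]⟩
step 15: ⟨C=-2; E={z↦2}; S={0↦4, 1↦4, 2↦4}; K=[addL(6) :: subL(10)]⟩
→ final value 6

Answer: 6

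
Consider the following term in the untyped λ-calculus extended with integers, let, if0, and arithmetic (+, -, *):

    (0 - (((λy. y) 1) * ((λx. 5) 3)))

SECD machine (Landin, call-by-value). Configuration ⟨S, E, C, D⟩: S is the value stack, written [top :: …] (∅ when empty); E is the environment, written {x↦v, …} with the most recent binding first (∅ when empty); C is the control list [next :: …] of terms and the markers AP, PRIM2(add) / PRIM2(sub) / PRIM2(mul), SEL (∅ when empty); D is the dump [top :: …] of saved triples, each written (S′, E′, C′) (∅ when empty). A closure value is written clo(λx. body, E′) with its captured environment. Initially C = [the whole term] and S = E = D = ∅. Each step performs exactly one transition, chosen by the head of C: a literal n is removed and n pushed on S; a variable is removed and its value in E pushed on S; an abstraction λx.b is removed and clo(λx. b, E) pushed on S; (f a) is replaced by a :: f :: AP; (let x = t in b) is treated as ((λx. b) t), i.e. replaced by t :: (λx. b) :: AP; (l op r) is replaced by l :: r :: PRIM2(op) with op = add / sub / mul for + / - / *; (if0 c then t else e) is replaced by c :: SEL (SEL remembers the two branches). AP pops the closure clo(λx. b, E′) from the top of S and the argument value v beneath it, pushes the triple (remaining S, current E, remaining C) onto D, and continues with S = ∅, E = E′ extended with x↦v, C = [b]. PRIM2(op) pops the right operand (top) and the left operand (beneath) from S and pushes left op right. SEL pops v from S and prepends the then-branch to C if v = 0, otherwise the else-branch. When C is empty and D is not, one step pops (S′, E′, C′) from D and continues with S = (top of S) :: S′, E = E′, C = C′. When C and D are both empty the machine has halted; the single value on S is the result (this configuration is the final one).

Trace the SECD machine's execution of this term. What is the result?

t=0: <S=∅, E=∅, C=[(0 - (((λy. y) 1) * ((λx. 5) 3)))], D=∅>
t=1: <S=∅, E=∅, C=[0 :: (((λy. y) 1) * ((λx. 5) 3)) :: PRIM2(sub)], D=∅>
t=2: <S=[0], E=∅, C=[(((λy. y) 1) * ((λx. 5) 3)) :: PRIM2(sub)], D=∅>
t=3: <S=[0], E=∅, C=[((λy. y) 1) :: ((λx. 5) 3) :: PRIM2(mul) :: PRIM2(sub)], D=∅>
t=4: <S=[0], E=∅, C=[1 :: (λy. y) :: AP :: ((λx. 5) 3) :: PRIM2(mul) :: PRIM2(sub)], D=∅>
t=5: <S=[1 :: 0], E=∅, C=[(λy. y) :: AP :: ((λx. 5) 3) :: PRIM2(mul) :: PRIM2(sub)], D=∅>
t=6: <S=[clo(λy. y, ∅) :: 1 :: 0], E=∅, C=[AP :: ((λx. 5) 3) :: PRIM2(mul) :: PRIM2(sub)], D=∅>
t=7: <S=∅, E={y↦1}, C=[y], D=[([0], ∅, [((λx. 5) 3) :: PRIM2(mul) :: PRIM2(sub)])]>
t=8: <S=[1], E={y↦1}, C=∅, D=[([0], ∅, [((λx. 5) 3) :: PRIM2(mul) :: PRIM2(sub)])]>
t=9: <S=[1 :: 0], E=∅, C=[((λx. 5) 3) :: PRIM2(mul) :: PRIM2(sub)], D=∅>
t=10: <S=[1 :: 0], E=∅, C=[3 :: (λx. 5) :: AP :: PRIM2(mul) :: PRIM2(sub)], D=∅>
t=11: <S=[3 :: 1 :: 0], E=∅, C=[(λx. 5) :: AP :: PRIM2(mul) :: PRIM2(sub)], D=∅>
t=12: <S=[clo(λx. 5, ∅) :: 3 :: 1 :: 0], E=∅, C=[AP :: PRIM2(mul) :: PRIM2(sub)], D=∅>
t=13: <S=∅, E={x↦3}, C=[5], D=[([1 :: 0], ∅, [PRIM2(mul) :: PRIM2(sub)])]>
t=14: <S=[5], E={x↦3}, C=∅, D=[([1 :: 0], ∅, [PRIM2(mul) :: PRIM2(sub)])]>
t=15: <S=[5 :: 1 :: 0], E=∅, C=[PRIM2(mul) :: PRIM2(sub)], D=∅>
t=16: <S=[5 :: 0], E=∅, C=[PRIM2(sub)], D=∅>
t=17: <S=[-5], E=∅, C=∅, D=∅>
→ final value -5

Answer: -5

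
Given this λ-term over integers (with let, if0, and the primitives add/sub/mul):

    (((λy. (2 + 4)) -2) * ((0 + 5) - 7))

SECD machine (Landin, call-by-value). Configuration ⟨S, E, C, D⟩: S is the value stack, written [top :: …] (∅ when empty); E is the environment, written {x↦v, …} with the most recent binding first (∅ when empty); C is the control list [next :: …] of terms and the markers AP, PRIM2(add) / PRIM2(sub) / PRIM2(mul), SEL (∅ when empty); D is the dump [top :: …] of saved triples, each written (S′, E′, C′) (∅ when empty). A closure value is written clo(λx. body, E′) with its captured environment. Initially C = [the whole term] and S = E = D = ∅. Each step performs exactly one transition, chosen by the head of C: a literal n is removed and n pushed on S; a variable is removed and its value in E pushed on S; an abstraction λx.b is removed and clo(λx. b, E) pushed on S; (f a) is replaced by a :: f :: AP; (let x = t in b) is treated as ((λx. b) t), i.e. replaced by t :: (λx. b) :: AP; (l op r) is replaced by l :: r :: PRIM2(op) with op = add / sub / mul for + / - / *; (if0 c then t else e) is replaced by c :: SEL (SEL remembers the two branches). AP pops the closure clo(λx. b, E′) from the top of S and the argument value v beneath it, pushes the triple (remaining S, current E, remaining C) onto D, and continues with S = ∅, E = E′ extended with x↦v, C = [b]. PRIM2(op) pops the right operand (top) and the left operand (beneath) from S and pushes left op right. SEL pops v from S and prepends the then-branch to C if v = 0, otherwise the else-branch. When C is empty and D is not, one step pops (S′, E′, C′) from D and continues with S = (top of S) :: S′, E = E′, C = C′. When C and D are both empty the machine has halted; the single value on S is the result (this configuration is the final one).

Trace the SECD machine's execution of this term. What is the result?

Answer: -12

Derivation:
[0] ⟨S=∅; E=∅; C=[(((λy. (2 + 4)) -2) * ((0 + 5) - 7))]; D=∅⟩
[1] ⟨S=∅; E=∅; C=[((λy. (2 + 4)) -2) :: ((0 + 5) - 7) :: PRIM2(mul)]; D=∅⟩
[2] ⟨S=∅; E=∅; C=[-2 :: (λy. (2 + 4)) :: AP :: ((0 + 5) - 7) :: PRIM2(mul)]; D=∅⟩
[3] ⟨S=[-2]; E=∅; C=[(λy. (2 + 4)) :: AP :: ((0 + 5) - 7) :: PRIM2(mul)]; D=∅⟩
[4] ⟨S=[clo(λy. (2 + 4), ∅) :: -2]; E=∅; C=[AP :: ((0 + 5) - 7) :: PRIM2(mul)]; D=∅⟩
[5] ⟨S=∅; E={y↦-2}; C=[(2 + 4)]; D=[(∅, ∅, [((0 + 5) - 7) :: PRIM2(mul)])]⟩
[6] ⟨S=∅; E={y↦-2}; C=[2 :: 4 :: PRIM2(add)]; D=[(∅, ∅, [((0 + 5) - 7) :: PRIM2(mul)])]⟩
[7] ⟨S=[2]; E={y↦-2}; C=[4 :: PRIM2(add)]; D=[(∅, ∅, [((0 + 5) - 7) :: PRIM2(mul)])]⟩
[8] ⟨S=[4 :: 2]; E={y↦-2}; C=[PRIM2(add)]; D=[(∅, ∅, [((0 + 5) - 7) :: PRIM2(mul)])]⟩
[9] ⟨S=[6]; E={y↦-2}; C=∅; D=[(∅, ∅, [((0 + 5) - 7) :: PRIM2(mul)])]⟩
[10] ⟨S=[6]; E=∅; C=[((0 + 5) - 7) :: PRIM2(mul)]; D=∅⟩
[11] ⟨S=[6]; E=∅; C=[(0 + 5) :: 7 :: PRIM2(sub) :: PRIM2(mul)]; D=∅⟩
[12] ⟨S=[6]; E=∅; C=[0 :: 5 :: PRIM2(add) :: 7 :: PRIM2(sub) :: PRIM2(mul)]; D=∅⟩
[13] ⟨S=[0 :: 6]; E=∅; C=[5 :: PRIM2(add) :: 7 :: PRIM2(sub) :: PRIM2(mul)]; D=∅⟩
[14] ⟨S=[5 :: 0 :: 6]; E=∅; C=[PRIM2(add) :: 7 :: PRIM2(sub) :: PRIM2(mul)]; D=∅⟩
[15] ⟨S=[5 :: 6]; E=∅; C=[7 :: PRIM2(sub) :: PRIM2(mul)]; D=∅⟩
[16] ⟨S=[7 :: 5 :: 6]; E=∅; C=[PRIM2(sub) :: PRIM2(mul)]; D=∅⟩
[17] ⟨S=[-2 :: 6]; E=∅; C=[PRIM2(mul)]; D=∅⟩
[18] ⟨S=[-12]; E=∅; C=∅; D=∅⟩
→ final value -12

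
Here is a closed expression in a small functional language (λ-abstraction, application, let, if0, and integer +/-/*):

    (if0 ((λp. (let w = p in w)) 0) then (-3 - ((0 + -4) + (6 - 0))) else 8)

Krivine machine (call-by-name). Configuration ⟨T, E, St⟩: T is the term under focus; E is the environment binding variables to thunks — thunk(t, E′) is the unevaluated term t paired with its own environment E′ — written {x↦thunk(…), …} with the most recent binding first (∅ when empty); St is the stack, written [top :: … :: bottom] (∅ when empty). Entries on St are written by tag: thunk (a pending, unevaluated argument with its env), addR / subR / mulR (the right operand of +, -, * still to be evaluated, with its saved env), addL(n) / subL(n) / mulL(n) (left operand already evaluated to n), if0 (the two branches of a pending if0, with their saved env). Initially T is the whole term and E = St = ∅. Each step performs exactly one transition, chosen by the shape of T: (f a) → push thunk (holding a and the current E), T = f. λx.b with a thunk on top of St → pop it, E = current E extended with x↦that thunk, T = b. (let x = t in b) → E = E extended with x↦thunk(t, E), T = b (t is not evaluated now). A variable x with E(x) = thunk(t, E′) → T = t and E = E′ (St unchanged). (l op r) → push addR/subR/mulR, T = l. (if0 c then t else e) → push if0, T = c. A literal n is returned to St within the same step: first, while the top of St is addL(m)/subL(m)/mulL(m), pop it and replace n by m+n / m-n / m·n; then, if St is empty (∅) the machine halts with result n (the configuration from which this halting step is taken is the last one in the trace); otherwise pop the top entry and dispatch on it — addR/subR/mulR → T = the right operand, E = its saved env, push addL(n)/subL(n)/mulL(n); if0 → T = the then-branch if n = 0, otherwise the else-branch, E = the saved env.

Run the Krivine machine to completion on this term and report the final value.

Answer: -5

Execution trace:
step 0: <T=(if0 ((λp. (let w = p in w)) 0) then (-3 - ((0 + -4) + (6 - 0))) else 8), E=∅, St=∅>
step 1: <T=((λp. (let w = p in w)) 0), E=∅, St=[if0]>
step 2: <T=(λp. (let w = p in w)), E=∅, St=[thunk :: if0]>
step 3: <T=(let w = p in w), E={p↦thunk(0, ∅)}, St=[if0]>
step 4: <T=w, E={w↦thunk(p, {p↦thunk(0, ∅)}), p↦thunk(0, ∅)}, St=[if0]>
step 5: <T=p, E={p↦thunk(0, ∅)}, St=[if0]>
step 6: <T=0, E=∅, St=[if0]>
step 7: <T=(-3 - ((0 + -4) + (6 - 0))), E=∅, St=∅>
step 8: <T=-3, E=∅, St=[subR]>
step 9: <T=((0 + -4) + (6 - 0)), E=∅, St=[subL(-3)]>
step 10: <T=(0 + -4), E=∅, St=[addR :: subL(-3)]>
step 11: <T=0, E=∅, St=[addR :: addR :: subL(-3)]>
step 12: <T=-4, E=∅, St=[addL(0) :: addR :: subL(-3)]>
step 13: <T=(6 - 0), E=∅, St=[addL(-4) :: subL(-3)]>
step 14: <T=6, E=∅, St=[subR :: addL(-4) :: subL(-3)]>
step 15: <T=0, E=∅, St=[subL(6) :: addL(-4) :: subL(-3)]>
→ final value -5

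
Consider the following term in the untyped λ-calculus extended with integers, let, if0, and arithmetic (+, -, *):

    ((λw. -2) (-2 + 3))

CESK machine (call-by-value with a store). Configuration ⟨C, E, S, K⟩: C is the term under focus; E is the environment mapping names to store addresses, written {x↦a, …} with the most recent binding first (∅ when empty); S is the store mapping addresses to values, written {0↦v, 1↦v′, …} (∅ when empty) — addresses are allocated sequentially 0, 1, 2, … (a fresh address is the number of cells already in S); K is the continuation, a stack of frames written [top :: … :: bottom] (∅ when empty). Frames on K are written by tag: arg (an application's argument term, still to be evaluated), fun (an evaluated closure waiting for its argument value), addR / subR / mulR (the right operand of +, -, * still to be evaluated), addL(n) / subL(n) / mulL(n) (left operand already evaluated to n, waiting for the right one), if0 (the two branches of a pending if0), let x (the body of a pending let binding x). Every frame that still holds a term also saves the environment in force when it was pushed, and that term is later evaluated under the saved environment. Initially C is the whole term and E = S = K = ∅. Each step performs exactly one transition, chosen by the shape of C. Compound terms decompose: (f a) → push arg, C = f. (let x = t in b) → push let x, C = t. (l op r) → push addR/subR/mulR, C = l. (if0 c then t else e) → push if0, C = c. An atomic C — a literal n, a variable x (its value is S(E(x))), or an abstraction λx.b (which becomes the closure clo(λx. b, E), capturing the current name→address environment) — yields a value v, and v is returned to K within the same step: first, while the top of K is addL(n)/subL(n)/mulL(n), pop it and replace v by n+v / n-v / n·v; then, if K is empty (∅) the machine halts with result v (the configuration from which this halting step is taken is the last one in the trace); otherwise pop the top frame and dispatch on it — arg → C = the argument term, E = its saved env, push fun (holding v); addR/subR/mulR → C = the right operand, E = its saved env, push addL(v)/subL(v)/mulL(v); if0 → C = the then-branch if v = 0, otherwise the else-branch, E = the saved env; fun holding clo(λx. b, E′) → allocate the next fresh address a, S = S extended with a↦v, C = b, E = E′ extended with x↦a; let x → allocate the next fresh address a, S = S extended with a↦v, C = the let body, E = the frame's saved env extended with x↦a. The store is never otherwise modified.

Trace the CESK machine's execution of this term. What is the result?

Answer: -2

Machine steps:
step 0: ⟨C=((λw. -2) (-2 + 3)); E=∅; S=∅; K=∅⟩
step 1: ⟨C=(λw. -2); E=∅; S=∅; K=[arg]⟩
step 2: ⟨C=(-2 + 3); E=∅; S=∅; K=[fun]⟩
step 3: ⟨C=-2; E=∅; S=∅; K=[addR :: fun]⟩
step 4: ⟨C=3; E=∅; S=∅; K=[addL(-2) :: fun]⟩
step 5: ⟨C=-2; E={w↦0}; S={0↦1}; K=∅⟩
→ final value -2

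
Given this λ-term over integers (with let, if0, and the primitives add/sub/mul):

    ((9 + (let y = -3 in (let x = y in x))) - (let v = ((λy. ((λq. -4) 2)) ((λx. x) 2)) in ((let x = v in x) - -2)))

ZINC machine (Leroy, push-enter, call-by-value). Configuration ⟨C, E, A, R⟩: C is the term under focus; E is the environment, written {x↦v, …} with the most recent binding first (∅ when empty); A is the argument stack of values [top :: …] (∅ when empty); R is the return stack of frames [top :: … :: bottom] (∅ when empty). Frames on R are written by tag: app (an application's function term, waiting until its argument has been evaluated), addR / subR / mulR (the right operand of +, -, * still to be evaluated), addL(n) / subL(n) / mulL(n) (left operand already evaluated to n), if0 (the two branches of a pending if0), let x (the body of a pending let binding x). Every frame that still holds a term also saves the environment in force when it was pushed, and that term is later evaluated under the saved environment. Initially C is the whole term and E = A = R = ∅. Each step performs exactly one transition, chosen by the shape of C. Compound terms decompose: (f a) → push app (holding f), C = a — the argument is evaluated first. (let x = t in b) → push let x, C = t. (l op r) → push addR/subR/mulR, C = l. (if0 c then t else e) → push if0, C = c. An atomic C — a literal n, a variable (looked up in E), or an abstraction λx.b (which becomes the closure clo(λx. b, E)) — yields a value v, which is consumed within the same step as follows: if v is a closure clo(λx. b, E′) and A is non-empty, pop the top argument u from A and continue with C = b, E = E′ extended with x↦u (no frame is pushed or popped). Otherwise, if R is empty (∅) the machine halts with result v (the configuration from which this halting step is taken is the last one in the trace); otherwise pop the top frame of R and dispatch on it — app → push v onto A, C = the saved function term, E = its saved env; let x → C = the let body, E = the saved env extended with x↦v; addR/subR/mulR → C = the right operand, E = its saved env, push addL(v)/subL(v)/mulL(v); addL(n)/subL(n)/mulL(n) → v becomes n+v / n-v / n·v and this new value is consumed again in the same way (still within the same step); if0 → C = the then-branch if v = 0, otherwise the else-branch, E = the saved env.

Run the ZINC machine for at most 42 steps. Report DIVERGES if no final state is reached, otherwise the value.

Answer: 8

Derivation:
[0] ⟨C=((9 + (let y = -3 in (let x = y in x))) - (let v = ((λy. ((λq. -4) 2)) ((λx. x) 2)) in ((let x = v in x) - -2))); E=∅; A=∅; R=∅⟩
[1] ⟨C=(9 + (let y = -3 in (let x = y in x))); E=∅; A=∅; R=[subR]⟩
[2] ⟨C=9; E=∅; A=∅; R=[addR :: subR]⟩
[3] ⟨C=(let y = -3 in (let x = y in x)); E=∅; A=∅; R=[addL(9) :: subR]⟩
[4] ⟨C=-3; E=∅; A=∅; R=[let y :: addL(9) :: subR]⟩
[5] ⟨C=(let x = y in x); E={y↦-3}; A=∅; R=[addL(9) :: subR]⟩
[6] ⟨C=y; E={y↦-3}; A=∅; R=[let x :: addL(9) :: subR]⟩
[7] ⟨C=x; E={x↦-3, y↦-3}; A=∅; R=[addL(9) :: subR]⟩
[8] ⟨C=(let v = ((λy. ((λq. -4) 2)) ((λx. x) 2)) in ((let x = v in x) - -2)); E=∅; A=∅; R=[subL(6)]⟩
[9] ⟨C=((λy. ((λq. -4) 2)) ((λx. x) 2)); E=∅; A=∅; R=[let v :: subL(6)]⟩
[10] ⟨C=((λx. x) 2); E=∅; A=∅; R=[app :: let v :: subL(6)]⟩
[11] ⟨C=2; E=∅; A=∅; R=[app :: app :: let v :: subL(6)]⟩
[12] ⟨C=(λx. x); E=∅; A=[2]; R=[app :: let v :: subL(6)]⟩
[13] ⟨C=x; E={x↦2}; A=∅; R=[app :: let v :: subL(6)]⟩
[14] ⟨C=(λy. ((λq. -4) 2)); E=∅; A=[2]; R=[let v :: subL(6)]⟩
[15] ⟨C=((λq. -4) 2); E={y↦2}; A=∅; R=[let v :: subL(6)]⟩
[16] ⟨C=2; E={y↦2}; A=∅; R=[app :: let v :: subL(6)]⟩
[17] ⟨C=(λq. -4); E={y↦2}; A=[2]; R=[let v :: subL(6)]⟩
[18] ⟨C=-4; E={q↦2, y↦2}; A=∅; R=[let v :: subL(6)]⟩
[19] ⟨C=((let x = v in x) - -2); E={v↦-4}; A=∅; R=[subL(6)]⟩
[20] ⟨C=(let x = v in x); E={v↦-4}; A=∅; R=[subR :: subL(6)]⟩
[21] ⟨C=v; E={v↦-4}; A=∅; R=[let x :: subR :: subL(6)]⟩
[22] ⟨C=x; E={x↦-4, v↦-4}; A=∅; R=[subR :: subL(6)]⟩
[23] ⟨C=-2; E={v↦-4}; A=∅; R=[subL(-4) :: subL(6)]⟩
→ final value 8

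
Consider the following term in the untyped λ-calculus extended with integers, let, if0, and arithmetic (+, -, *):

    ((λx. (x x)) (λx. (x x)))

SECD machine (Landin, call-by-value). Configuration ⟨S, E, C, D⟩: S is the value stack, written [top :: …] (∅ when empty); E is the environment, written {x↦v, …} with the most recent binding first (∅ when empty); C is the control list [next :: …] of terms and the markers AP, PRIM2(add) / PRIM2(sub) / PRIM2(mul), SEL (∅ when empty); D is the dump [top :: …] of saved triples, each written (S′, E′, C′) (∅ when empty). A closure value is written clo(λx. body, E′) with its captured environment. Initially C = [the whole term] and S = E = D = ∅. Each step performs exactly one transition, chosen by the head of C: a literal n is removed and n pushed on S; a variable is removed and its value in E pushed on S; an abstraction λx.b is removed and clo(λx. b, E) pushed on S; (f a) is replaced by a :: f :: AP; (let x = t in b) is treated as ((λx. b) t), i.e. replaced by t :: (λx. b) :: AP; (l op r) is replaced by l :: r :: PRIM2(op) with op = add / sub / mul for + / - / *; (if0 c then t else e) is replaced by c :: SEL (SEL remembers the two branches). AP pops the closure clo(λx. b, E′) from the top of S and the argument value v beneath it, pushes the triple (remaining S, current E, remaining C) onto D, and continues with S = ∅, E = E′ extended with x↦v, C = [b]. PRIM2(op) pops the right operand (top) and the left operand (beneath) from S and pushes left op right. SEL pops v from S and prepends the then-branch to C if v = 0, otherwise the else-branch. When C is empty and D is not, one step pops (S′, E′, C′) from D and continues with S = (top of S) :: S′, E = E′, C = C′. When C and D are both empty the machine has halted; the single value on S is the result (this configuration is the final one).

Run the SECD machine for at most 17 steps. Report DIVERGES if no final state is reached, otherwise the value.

step 0: [S=∅ | E=∅ | C=[((λx. (x x)) (λx. (x x)))] | D=∅]
step 1: [S=∅ | E=∅ | C=[(λx. (x x)) :: (λx. (x x)) :: AP] | D=∅]
step 2: [S=[clo(λx. (x x), ∅)] | E=∅ | C=[(λx. (x x)) :: AP] | D=∅]
step 3: [S=[clo(λx. (x x), ∅) :: clo(λx. (x x), ∅)] | E=∅ | C=[AP] | D=∅]
step 4: [S=∅ | E={x↦clo(λx. (x x), ∅)} | C=[(x x)] | D=[(∅, ∅, ∅)]]
step 5: [S=∅ | E={x↦clo(λx. (x x), ∅)} | C=[x :: x :: AP] | D=[(∅, ∅, ∅)]]
step 6: [S=[clo(λx. (x x), ∅)] | E={x↦clo(λx. (x x), ∅)} | C=[x :: AP] | D=[(∅, ∅, ∅)]]
step 7: [S=[clo(λx. (x x), ∅) :: clo(λx. (x x), ∅)] | E={x↦clo(λx. (x x), ∅)} | C=[AP] | D=[(∅, ∅, ∅)]]
step 8: [S=∅ | E={x↦clo(λx. (x x), ∅)} | C=[(x x)] | D=[(∅, {x↦clo(λx. (x x), ∅)}, ∅) :: (∅, ∅, ∅)]]
step 9: [S=∅ | E={x↦clo(λx. (x x), ∅)} | C=[x :: x :: AP] | D=[(∅, {x↦clo(λx. (x x), ∅)}, ∅) :: (∅, ∅, ∅)]]
step 10: [S=[clo(λx. (x x), ∅)] | E={x↦clo(λx. (x x), ∅)} | C=[x :: AP] | D=[(∅, {x↦clo(λx. (x x), ∅)}, ∅) :: (∅, ∅, ∅)]]
step 11: [S=[clo(λx. (x x), ∅) :: clo(λx. (x x), ∅)] | E={x↦clo(λx. (x x), ∅)} | C=[AP] | D=[(∅, {x↦clo(λx. (x x), ∅)}, ∅) :: (∅, ∅, ∅)]]
step 12: [S=∅ | E={x↦clo(λx. (x x), ∅)} | C=[(x x)] | D=[(∅, {x↦clo(λx. (x x), ∅)}, ∅) :: (∅, {x↦clo(λx. (x x), ∅)}, ∅) :: (∅, ∅, ∅)]]
step 13: [S=∅ | E={x↦clo(λx. (x x), ∅)} | C=[x :: x :: AP] | D=[(∅, {x↦clo(λx. (x x), ∅)}, ∅) :: (∅, {x↦clo(λx. (x x), ∅)}, ∅) :: (∅, ∅, ∅)]]
step 14: [S=[clo(λx. (x x), ∅)] | E={x↦clo(λx. (x x), ∅)} | C=[x :: AP] | D=[(∅, {x↦clo(λx. (x x), ∅)}, ∅) :: (∅, {x↦clo(λx. (x x), ∅)}, ∅) :: (∅, ∅, ∅)]]
step 15: [S=[clo(λx. (x x), ∅) :: clo(λx. (x x), ∅)] | E={x↦clo(λx. (x x), ∅)} | C=[AP] | D=[(∅, {x↦clo(λx. (x x), ∅)}, ∅) :: (∅, {x↦clo(λx. (x x), ∅)}, ∅) :: (∅, ∅, ∅)]]
step 16: [S=∅ | E={x↦clo(λx. (x x), ∅)} | C=[(x x)] | D=[(∅, {x↦clo(λx. (x x), ∅)}, ∅) :: (∅, {x↦clo(λx. (x x), ∅)}, ∅) :: (∅, {x↦clo(λx. (x x), ∅)}, ∅) :: (∅, ∅, ∅)]]
step 17: [S=∅ | E={x↦clo(λx. (x x), ∅)} | C=[x :: x :: AP] | D=[(∅, {x↦clo(λx. (x x), ∅)}, ∅) :: (∅, {x↦clo(λx. (x x), ∅)}, ∅) :: (∅, {x↦clo(λx. (x x), ∅)}, ∅) :: (∅, ∅, ∅)]]
→ 17 transitions taken and the configuration is still not final: no result within 17 steps

Answer: DIVERGES (no final state within 17 steps)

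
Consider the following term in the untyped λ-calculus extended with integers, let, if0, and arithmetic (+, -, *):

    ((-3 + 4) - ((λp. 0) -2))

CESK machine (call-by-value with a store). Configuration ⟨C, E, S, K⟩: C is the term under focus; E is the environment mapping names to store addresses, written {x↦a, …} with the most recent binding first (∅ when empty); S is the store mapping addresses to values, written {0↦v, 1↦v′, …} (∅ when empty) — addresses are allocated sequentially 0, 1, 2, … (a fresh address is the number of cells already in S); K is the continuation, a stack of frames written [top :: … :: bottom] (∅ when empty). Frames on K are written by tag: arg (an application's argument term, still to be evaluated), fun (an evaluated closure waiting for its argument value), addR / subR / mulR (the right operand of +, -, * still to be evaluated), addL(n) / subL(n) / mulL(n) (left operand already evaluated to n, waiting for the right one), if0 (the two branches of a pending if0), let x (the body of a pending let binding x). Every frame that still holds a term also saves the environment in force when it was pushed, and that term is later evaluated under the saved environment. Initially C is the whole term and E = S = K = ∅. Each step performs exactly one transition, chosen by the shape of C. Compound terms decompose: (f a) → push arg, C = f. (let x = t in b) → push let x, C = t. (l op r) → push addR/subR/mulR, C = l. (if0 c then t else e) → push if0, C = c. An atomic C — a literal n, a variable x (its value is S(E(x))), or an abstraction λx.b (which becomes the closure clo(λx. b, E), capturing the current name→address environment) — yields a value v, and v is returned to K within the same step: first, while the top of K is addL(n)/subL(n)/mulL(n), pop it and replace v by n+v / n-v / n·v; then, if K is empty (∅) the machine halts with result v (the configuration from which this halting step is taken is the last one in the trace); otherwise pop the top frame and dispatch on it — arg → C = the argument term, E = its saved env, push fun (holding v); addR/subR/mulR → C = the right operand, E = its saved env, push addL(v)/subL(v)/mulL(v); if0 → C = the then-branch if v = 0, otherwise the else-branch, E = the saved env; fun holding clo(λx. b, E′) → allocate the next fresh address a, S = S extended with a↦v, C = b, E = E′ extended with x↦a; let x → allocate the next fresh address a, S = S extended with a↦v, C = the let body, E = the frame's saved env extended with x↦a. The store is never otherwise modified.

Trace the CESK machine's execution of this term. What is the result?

Answer: 1

Derivation:
step 0: [C=((-3 + 4) - ((λp. 0) -2)) | E=∅ | S=∅ | K=∅]
step 1: [C=(-3 + 4) | E=∅ | S=∅ | K=[subR]]
step 2: [C=-3 | E=∅ | S=∅ | K=[addR :: subR]]
step 3: [C=4 | E=∅ | S=∅ | K=[addL(-3) :: subR]]
step 4: [C=((λp. 0) -2) | E=∅ | S=∅ | K=[subL(1)]]
step 5: [C=(λp. 0) | E=∅ | S=∅ | K=[arg :: subL(1)]]
step 6: [C=-2 | E=∅ | S=∅ | K=[fun :: subL(1)]]
step 7: [C=0 | E={p↦0} | S={0↦-2} | K=[subL(1)]]
→ final value 1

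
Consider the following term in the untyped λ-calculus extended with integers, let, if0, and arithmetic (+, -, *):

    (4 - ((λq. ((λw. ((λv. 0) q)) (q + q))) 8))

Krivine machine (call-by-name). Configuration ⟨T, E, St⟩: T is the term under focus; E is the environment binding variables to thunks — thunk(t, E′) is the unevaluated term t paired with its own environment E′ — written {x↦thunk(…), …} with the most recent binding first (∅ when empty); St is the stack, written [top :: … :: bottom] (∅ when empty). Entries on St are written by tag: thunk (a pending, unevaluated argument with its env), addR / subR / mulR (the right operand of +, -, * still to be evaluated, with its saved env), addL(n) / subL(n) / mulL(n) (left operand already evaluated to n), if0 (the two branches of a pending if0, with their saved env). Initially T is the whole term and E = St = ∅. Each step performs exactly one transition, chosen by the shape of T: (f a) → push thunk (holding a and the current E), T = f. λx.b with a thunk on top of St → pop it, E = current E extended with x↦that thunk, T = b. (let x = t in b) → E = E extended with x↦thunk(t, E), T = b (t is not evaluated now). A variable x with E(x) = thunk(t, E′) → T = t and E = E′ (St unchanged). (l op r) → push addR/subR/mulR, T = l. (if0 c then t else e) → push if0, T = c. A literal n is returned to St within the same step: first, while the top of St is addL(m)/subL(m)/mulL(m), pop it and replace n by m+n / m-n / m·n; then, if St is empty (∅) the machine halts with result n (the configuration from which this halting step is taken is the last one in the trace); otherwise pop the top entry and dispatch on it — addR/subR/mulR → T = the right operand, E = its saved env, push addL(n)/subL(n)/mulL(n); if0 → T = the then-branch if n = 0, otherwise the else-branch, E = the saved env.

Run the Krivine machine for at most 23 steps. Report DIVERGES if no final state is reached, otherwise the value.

step 0: [T=(4 - ((λq. ((λw. ((λv. 0) q)) (q + q))) 8)) | E=∅ | St=∅]
step 1: [T=4 | E=∅ | St=[subR]]
step 2: [T=((λq. ((λw. ((λv. 0) q)) (q + q))) 8) | E=∅ | St=[subL(4)]]
step 3: [T=(λq. ((λw. ((λv. 0) q)) (q + q))) | E=∅ | St=[thunk :: subL(4)]]
step 4: [T=((λw. ((λv. 0) q)) (q + q)) | E={q↦thunk(8, ∅)} | St=[subL(4)]]
step 5: [T=(λw. ((λv. 0) q)) | E={q↦thunk(8, ∅)} | St=[thunk :: subL(4)]]
step 6: [T=((λv. 0) q) | E={w↦thunk((q + q), {q↦thunk(8, ∅)}), q↦thunk(8, ∅)} | St=[subL(4)]]
step 7: [T=(λv. 0) | E={w↦thunk((q + q), {q↦thunk(8, ∅)}), q↦thunk(8, ∅)} | St=[thunk :: subL(4)]]
step 8: [T=0 | E={v↦thunk(q, {w↦thunk((q + q), {q↦thunk(8, ∅)}), q↦thunk(8, ∅)}), w↦thunk((q + q), {q↦thunk(8, ∅)}), q↦thunk(8, ∅)} | St=[subL(4)]]
→ final value 4

Answer: 4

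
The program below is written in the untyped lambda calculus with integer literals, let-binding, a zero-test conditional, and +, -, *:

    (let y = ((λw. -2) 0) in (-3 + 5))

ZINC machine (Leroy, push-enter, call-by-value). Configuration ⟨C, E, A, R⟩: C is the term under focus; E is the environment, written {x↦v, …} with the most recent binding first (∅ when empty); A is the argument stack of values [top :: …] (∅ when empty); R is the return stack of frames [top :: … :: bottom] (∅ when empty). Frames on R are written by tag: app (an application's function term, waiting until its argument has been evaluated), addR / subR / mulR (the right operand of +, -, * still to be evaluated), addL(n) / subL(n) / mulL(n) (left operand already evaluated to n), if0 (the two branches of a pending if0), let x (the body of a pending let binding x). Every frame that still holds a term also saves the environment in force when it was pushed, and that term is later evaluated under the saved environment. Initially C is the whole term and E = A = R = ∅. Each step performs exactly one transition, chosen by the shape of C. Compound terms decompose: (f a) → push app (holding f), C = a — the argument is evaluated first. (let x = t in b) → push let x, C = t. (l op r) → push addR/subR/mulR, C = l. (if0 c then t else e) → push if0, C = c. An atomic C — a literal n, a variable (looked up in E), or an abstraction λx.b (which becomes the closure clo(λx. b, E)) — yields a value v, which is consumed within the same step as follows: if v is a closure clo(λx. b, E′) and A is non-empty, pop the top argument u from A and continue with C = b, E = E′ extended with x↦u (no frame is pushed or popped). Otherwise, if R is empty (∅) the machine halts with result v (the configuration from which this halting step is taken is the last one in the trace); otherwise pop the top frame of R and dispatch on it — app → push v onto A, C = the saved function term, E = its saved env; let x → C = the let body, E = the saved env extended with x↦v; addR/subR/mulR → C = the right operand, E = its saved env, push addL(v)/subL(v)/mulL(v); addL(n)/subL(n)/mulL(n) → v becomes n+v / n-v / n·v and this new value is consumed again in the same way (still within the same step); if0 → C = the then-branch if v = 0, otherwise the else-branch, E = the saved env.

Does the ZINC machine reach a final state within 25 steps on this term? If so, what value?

0. <C=(let y = ((λw. -2) 0) in (-3 + 5)), E=∅, A=∅, R=∅>
1. <C=((λw. -2) 0), E=∅, A=∅, R=[let y]>
2. <C=0, E=∅, A=∅, R=[app :: let y]>
3. <C=(λw. -2), E=∅, A=[0], R=[let y]>
4. <C=-2, E={w↦0}, A=∅, R=[let y]>
5. <C=(-3 + 5), E={y↦-2}, A=∅, R=∅>
6. <C=-3, E={y↦-2}, A=∅, R=[addR]>
7. <C=5, E={y↦-2}, A=∅, R=[addL(-3)]>
→ final value 2

Answer: 2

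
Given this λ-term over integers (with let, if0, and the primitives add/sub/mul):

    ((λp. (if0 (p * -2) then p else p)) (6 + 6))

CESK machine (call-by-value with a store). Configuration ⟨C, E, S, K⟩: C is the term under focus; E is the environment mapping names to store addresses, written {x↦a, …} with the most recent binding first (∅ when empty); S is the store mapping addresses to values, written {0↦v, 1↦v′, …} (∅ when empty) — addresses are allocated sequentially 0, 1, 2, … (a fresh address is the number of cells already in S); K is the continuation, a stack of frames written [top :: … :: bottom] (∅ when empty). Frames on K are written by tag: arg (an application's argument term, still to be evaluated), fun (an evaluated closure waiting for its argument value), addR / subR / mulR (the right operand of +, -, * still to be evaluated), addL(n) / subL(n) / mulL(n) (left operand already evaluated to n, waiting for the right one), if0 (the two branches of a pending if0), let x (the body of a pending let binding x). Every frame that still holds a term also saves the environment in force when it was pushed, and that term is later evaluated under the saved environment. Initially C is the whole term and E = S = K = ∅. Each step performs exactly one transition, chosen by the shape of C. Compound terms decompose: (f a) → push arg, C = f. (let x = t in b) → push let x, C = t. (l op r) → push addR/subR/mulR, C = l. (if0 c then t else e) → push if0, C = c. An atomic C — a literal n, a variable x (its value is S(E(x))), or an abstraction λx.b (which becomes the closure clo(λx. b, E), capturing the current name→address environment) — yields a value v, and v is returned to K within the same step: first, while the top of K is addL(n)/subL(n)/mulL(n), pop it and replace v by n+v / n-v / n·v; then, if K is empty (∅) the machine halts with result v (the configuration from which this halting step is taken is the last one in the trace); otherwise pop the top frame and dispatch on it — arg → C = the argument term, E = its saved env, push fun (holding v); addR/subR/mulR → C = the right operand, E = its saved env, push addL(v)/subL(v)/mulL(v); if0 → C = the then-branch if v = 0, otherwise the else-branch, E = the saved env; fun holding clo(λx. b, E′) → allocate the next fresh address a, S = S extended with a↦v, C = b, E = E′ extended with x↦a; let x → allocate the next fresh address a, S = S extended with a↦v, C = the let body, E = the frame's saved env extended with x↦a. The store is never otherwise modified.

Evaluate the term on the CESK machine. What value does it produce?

Answer: 12

Machine steps:
t=0: <C=((λp. (if0 (p * -2) then p else p)) (6 + 6)), E=∅, S=∅, K=∅>
t=1: <C=(λp. (if0 (p * -2) then p else p)), E=∅, S=∅, K=[arg]>
t=2: <C=(6 + 6), E=∅, S=∅, K=[fun]>
t=3: <C=6, E=∅, S=∅, K=[addR :: fun]>
t=4: <C=6, E=∅, S=∅, K=[addL(6) :: fun]>
t=5: <C=(if0 (p * -2) then p else p), E={p↦0}, S={0↦12}, K=∅>
t=6: <C=(p * -2), E={p↦0}, S={0↦12}, K=[if0]>
t=7: <C=p, E={p↦0}, S={0↦12}, K=[mulR :: if0]>
t=8: <C=-2, E={p↦0}, S={0↦12}, K=[mulL(12) :: if0]>
t=9: <C=p, E={p↦0}, S={0↦12}, K=∅>
→ final value 12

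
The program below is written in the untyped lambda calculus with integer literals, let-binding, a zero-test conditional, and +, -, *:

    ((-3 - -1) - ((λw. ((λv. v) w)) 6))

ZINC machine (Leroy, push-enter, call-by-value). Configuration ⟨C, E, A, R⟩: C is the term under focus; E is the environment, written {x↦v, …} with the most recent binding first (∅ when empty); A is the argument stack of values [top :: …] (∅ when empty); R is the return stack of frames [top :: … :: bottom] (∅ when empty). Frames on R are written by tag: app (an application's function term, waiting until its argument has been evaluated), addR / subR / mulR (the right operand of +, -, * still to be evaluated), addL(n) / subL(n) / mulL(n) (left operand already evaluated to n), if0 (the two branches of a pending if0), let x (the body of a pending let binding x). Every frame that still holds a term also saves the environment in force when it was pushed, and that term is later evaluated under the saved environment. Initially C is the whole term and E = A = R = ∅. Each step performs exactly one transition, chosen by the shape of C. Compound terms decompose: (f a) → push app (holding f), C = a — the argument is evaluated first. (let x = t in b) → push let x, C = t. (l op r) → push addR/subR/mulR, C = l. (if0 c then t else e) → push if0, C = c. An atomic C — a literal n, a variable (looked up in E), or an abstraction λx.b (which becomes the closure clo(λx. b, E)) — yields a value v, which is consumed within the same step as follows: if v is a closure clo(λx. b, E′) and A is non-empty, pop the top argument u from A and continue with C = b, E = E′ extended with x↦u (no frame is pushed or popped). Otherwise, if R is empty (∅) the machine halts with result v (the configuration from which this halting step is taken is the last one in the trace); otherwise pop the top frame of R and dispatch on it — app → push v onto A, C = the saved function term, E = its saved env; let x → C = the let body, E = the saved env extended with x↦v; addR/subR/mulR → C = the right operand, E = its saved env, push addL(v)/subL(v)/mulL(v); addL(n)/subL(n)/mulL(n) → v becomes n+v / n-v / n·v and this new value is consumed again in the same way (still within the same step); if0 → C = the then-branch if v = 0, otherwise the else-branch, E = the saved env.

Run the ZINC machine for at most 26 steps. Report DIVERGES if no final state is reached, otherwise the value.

Answer: -8

Execution trace:
step 0: [C=((-3 - -1) - ((λw. ((λv. v) w)) 6)) | E=∅ | A=∅ | R=∅]
step 1: [C=(-3 - -1) | E=∅ | A=∅ | R=[subR]]
step 2: [C=-3 | E=∅ | A=∅ | R=[subR :: subR]]
step 3: [C=-1 | E=∅ | A=∅ | R=[subL(-3) :: subR]]
step 4: [C=((λw. ((λv. v) w)) 6) | E=∅ | A=∅ | R=[subL(-2)]]
step 5: [C=6 | E=∅ | A=∅ | R=[app :: subL(-2)]]
step 6: [C=(λw. ((λv. v) w)) | E=∅ | A=[6] | R=[subL(-2)]]
step 7: [C=((λv. v) w) | E={w↦6} | A=∅ | R=[subL(-2)]]
step 8: [C=w | E={w↦6} | A=∅ | R=[app :: subL(-2)]]
step 9: [C=(λv. v) | E={w↦6} | A=[6] | R=[subL(-2)]]
step 10: [C=v | E={v↦6, w↦6} | A=∅ | R=[subL(-2)]]
→ final value -8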